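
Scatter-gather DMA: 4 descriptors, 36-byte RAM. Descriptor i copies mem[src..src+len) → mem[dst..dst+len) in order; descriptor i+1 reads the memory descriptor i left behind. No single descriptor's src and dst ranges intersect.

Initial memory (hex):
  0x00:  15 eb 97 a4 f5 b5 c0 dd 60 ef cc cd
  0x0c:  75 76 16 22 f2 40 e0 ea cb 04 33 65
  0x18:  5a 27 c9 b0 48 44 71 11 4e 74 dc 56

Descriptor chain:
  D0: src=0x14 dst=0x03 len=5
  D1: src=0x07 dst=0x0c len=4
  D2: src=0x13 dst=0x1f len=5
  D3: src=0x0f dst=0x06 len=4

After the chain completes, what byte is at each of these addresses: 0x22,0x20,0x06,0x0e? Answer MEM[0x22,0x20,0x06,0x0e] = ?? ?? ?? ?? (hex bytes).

MEM[0x22,0x20,0x06,0x0e] = 33 cb cc ef

  after D0: wrote 5B at 0x03 = cb0433655a
  after D1: wrote 4B at 0x0c = 5a60efcc
  after D2: wrote 5B at 0x1f = eacb043365
  after D3: wrote 4B at 0x06 = ccf240e0
query mem[0x22]=0x33, mem[0x20]=0xcb, mem[0x06]=0xcc, mem[0x0e]=0xef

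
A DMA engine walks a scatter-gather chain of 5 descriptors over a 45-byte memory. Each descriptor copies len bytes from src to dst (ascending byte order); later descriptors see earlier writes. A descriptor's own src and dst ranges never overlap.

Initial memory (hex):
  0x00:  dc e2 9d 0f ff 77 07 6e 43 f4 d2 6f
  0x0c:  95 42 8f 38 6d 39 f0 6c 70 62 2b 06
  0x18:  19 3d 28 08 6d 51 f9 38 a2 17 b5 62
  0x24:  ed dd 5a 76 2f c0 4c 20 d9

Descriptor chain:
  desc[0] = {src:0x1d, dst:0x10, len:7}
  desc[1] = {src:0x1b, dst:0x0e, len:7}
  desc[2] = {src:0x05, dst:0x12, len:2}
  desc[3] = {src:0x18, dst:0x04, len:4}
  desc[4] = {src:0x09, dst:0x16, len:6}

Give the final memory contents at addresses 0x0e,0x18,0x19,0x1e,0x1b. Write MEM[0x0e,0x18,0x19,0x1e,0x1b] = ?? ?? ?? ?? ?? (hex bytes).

D0: mem[0x10..0x16] <- [51 f9 38 a2 17 b5 62]
D1: mem[0x0e..0x14] <- [08 6d 51 f9 38 a2 17]
D2: mem[0x12..0x13] <- [77 07]
D3: mem[0x04..0x07] <- [19 3d 28 08]
D4: mem[0x16..0x1b] <- [f4 d2 6f 95 42 08]
query mem[0x0e]=0x08, mem[0x18]=0x6f, mem[0x19]=0x95, mem[0x1e]=0xf9, mem[0x1b]=0x08

MEM[0x0e,0x18,0x19,0x1e,0x1b] = 08 6f 95 f9 08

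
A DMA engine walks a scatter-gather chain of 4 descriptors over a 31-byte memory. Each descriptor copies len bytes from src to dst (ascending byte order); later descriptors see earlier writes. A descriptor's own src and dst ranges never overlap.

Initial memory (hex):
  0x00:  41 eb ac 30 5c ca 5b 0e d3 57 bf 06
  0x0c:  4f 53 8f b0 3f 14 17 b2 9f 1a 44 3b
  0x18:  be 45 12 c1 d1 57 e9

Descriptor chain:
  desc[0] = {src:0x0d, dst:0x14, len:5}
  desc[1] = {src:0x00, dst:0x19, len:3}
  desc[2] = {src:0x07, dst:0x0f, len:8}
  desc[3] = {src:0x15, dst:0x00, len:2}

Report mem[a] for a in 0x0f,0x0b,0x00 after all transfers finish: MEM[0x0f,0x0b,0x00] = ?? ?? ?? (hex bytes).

MEM[0x0f,0x0b,0x00] = 0e 06 53

D0: mem[0x14..0x18] <- [53 8f b0 3f 14]
D1: mem[0x19..0x1b] <- [41 eb ac]
D2: mem[0x0f..0x16] <- [0e d3 57 bf 06 4f 53 8f]
D3: mem[0x00..0x01] <- [53 8f]
query mem[0x0f]=0x0e, mem[0x0b]=0x06, mem[0x00]=0x53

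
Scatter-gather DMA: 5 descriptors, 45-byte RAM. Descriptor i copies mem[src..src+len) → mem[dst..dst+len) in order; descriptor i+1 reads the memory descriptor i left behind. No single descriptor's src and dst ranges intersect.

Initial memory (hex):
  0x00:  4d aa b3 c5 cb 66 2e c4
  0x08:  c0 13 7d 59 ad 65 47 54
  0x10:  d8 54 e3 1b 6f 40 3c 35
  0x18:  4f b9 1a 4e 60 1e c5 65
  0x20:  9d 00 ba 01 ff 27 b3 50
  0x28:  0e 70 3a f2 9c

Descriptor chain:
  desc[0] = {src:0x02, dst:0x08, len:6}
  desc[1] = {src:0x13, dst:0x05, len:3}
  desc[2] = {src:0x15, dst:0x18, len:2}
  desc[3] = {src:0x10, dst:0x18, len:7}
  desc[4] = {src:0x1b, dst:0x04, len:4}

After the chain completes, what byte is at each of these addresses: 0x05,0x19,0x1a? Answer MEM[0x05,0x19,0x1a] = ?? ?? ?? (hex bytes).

MEM[0x05,0x19,0x1a] = 6f 54 e3

  after D0: wrote 6B at 0x08 = b3c5cb662ec4
  after D1: wrote 3B at 0x05 = 1b6f40
  after D2: wrote 2B at 0x18 = 403c
  after D3: wrote 7B at 0x18 = d854e31b6f403c
  after D4: wrote 4B at 0x04 = 1b6f403c
query mem[0x05]=0x6f, mem[0x19]=0x54, mem[0x1a]=0xe3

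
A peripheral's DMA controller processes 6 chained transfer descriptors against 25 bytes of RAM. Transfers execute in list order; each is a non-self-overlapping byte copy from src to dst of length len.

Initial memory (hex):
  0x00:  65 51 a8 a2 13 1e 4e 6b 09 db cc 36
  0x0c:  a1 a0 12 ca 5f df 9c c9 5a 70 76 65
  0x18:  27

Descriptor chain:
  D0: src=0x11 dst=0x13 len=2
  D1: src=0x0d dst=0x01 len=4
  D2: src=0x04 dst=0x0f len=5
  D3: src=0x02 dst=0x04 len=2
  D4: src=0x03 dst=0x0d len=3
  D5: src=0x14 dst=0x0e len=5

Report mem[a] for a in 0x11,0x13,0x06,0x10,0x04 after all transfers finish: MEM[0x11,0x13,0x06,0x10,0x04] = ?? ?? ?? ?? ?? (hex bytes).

D0: mem[0x13..0x14] <- [df 9c]
D1: mem[0x01..0x04] <- [a0 12 ca 5f]
D2: mem[0x0f..0x13] <- [5f 1e 4e 6b 09]
D3: mem[0x04..0x05] <- [12 ca]
D4: mem[0x0d..0x0f] <- [ca 12 ca]
D5: mem[0x0e..0x12] <- [9c 70 76 65 27]
query mem[0x11]=0x65, mem[0x13]=0x09, mem[0x06]=0x4e, mem[0x10]=0x76, mem[0x04]=0x12

MEM[0x11,0x13,0x06,0x10,0x04] = 65 09 4e 76 12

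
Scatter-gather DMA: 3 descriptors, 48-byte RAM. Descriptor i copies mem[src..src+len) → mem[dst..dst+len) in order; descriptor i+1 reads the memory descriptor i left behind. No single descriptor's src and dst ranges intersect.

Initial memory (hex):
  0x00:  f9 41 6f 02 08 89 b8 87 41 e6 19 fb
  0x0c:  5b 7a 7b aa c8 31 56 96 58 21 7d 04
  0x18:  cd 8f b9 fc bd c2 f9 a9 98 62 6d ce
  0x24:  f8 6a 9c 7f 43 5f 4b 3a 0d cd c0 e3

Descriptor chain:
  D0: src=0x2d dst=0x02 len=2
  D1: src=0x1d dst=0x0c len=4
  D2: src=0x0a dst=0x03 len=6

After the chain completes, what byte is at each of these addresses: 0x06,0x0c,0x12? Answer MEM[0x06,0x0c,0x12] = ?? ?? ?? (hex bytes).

#0 dst[0x02+2] := {0xcd,0xc0}
#1 dst[0x0c+4] := {0xc2,0xf9,0xa9,0x98}
#2 dst[0x03+6] := {0x19,0xfb,0xc2,0xf9,0xa9,0x98}
query mem[0x06]=0xf9, mem[0x0c]=0xc2, mem[0x12]=0x56

MEM[0x06,0x0c,0x12] = f9 c2 56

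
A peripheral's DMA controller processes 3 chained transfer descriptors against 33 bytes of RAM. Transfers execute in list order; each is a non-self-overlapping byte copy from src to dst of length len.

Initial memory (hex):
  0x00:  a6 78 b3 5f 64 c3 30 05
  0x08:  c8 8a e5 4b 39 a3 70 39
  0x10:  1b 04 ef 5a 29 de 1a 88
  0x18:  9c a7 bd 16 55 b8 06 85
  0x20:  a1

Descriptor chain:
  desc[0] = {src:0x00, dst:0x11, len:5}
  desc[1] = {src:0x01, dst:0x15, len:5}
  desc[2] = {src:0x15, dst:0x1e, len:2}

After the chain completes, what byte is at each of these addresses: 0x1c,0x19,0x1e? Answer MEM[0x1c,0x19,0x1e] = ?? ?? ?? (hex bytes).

MEM[0x1c,0x19,0x1e] = 55 c3 78

[0] 0x00->0x11 len=5 : a6 78 b3 5f 64
[1] 0x01->0x15 len=5 : 78 b3 5f 64 c3
[2] 0x15->0x1e len=2 : 78 b3
query mem[0x1c]=0x55, mem[0x19]=0xc3, mem[0x1e]=0x78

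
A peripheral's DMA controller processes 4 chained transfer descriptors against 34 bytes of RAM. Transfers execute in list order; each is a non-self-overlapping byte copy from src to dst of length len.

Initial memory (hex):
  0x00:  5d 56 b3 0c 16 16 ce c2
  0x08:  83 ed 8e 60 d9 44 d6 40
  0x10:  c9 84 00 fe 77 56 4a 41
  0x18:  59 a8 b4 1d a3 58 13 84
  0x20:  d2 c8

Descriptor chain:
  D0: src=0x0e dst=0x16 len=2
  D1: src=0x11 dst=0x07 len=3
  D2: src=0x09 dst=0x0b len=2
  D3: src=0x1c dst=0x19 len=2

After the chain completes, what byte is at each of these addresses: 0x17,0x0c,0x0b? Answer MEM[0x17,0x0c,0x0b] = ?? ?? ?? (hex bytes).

#0 dst[0x16+2] := {0xd6,0x40}
#1 dst[0x07+3] := {0x84,0x00,0xfe}
#2 dst[0x0b+2] := {0xfe,0x8e}
#3 dst[0x19+2] := {0xa3,0x58}
query mem[0x17]=0x40, mem[0x0c]=0x8e, mem[0x0b]=0xfe

MEM[0x17,0x0c,0x0b] = 40 8e fe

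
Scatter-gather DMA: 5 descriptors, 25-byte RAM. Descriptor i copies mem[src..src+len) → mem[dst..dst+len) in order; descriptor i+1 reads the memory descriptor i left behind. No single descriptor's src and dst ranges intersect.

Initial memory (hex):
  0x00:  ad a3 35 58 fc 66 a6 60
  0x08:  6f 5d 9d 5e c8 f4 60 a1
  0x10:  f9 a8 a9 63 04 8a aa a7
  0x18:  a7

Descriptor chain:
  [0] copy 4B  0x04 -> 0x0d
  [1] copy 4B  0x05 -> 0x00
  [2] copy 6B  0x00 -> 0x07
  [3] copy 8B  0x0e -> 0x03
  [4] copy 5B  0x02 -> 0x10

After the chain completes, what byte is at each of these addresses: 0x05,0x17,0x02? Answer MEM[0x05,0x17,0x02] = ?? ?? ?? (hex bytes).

MEM[0x05,0x17,0x02] = 60 a7 60

#0 dst[0x0d+4] := {0xfc,0x66,0xa6,0x60}
#1 dst[0x00+4] := {0x66,0xa6,0x60,0x6f}
#2 dst[0x07+6] := {0x66,0xa6,0x60,0x6f,0xfc,0x66}
#3 dst[0x03+8] := {0x66,0xa6,0x60,0xa8,0xa9,0x63,0x04,0x8a}
#4 dst[0x10+5] := {0x60,0x66,0xa6,0x60,0xa8}
query mem[0x05]=0x60, mem[0x17]=0xa7, mem[0x02]=0x60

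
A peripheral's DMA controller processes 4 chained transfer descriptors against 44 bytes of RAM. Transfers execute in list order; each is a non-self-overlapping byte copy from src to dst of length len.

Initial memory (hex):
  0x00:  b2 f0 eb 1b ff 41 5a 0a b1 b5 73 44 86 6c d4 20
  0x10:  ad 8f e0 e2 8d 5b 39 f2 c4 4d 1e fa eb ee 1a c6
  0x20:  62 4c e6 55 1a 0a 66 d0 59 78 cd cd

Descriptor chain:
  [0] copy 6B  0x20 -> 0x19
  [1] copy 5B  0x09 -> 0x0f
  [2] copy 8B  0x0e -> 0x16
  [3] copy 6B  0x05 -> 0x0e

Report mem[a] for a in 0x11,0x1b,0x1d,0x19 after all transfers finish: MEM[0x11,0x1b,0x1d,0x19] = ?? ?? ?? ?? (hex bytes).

MEM[0x11,0x1b,0x1d,0x19] = b1 6c 5b 44

  after D0: wrote 6B at 0x19 = 624ce6551a0a
  after D1: wrote 5B at 0x0f = b57344866c
  after D2: wrote 8B at 0x16 = d4b57344866c8d5b
  after D3: wrote 6B at 0x0e = 415a0ab1b573
query mem[0x11]=0xb1, mem[0x1b]=0x6c, mem[0x1d]=0x5b, mem[0x19]=0x44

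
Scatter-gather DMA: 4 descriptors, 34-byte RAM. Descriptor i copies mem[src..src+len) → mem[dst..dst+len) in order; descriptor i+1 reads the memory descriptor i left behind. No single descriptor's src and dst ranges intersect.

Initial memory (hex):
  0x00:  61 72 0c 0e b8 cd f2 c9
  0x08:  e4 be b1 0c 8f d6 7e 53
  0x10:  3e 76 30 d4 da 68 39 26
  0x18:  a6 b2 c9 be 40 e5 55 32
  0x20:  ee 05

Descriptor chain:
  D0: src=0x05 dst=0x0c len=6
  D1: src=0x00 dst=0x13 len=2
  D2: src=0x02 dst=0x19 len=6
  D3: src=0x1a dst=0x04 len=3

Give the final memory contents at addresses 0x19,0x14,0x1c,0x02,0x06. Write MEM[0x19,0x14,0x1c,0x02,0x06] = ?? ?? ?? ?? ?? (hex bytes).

#0 dst[0x0c+6] := {0xcd,0xf2,0xc9,0xe4,0xbe,0xb1}
#1 dst[0x13+2] := {0x61,0x72}
#2 dst[0x19+6] := {0x0c,0x0e,0xb8,0xcd,0xf2,0xc9}
#3 dst[0x04+3] := {0x0e,0xb8,0xcd}
query mem[0x19]=0x0c, mem[0x14]=0x72, mem[0x1c]=0xcd, mem[0x02]=0x0c, mem[0x06]=0xcd

MEM[0x19,0x14,0x1c,0x02,0x06] = 0c 72 cd 0c cd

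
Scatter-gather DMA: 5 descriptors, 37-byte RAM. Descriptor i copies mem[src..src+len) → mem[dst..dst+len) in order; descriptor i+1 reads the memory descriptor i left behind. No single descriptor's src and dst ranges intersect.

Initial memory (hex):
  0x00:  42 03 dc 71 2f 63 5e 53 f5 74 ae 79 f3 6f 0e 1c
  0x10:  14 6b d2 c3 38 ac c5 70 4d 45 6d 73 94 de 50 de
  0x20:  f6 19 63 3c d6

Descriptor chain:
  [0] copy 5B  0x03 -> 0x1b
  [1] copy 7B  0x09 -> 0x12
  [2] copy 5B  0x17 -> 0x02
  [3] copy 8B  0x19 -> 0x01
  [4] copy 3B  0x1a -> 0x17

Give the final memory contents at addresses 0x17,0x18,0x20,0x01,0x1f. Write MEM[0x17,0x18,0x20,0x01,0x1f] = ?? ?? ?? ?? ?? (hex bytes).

MEM[0x17,0x18,0x20,0x01,0x1f] = 6d 71 f6 45 53

#0 dst[0x1b+5] := {0x71,0x2f,0x63,0x5e,0x53}
#1 dst[0x12+7] := {0x74,0xae,0x79,0xf3,0x6f,0x0e,0x1c}
#2 dst[0x02+5] := {0x0e,0x1c,0x45,0x6d,0x71}
#3 dst[0x01+8] := {0x45,0x6d,0x71,0x2f,0x63,0x5e,0x53,0xf6}
#4 dst[0x17+3] := {0x6d,0x71,0x2f}
query mem[0x17]=0x6d, mem[0x18]=0x71, mem[0x20]=0xf6, mem[0x01]=0x45, mem[0x1f]=0x53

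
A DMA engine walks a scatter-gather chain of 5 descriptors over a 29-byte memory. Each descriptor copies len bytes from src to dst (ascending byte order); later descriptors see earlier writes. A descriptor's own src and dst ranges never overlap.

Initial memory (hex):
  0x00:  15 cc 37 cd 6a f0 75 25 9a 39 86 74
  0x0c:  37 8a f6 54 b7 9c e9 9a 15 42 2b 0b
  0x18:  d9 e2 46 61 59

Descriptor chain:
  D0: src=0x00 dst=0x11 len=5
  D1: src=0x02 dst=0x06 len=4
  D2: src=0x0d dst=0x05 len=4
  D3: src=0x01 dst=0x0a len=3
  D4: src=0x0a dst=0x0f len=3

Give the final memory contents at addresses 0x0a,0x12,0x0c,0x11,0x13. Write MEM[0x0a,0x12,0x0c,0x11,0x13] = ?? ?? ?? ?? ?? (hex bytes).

MEM[0x0a,0x12,0x0c,0x11,0x13] = cc cc cd cd 37

#0 dst[0x11+5] := {0x15,0xcc,0x37,0xcd,0x6a}
#1 dst[0x06+4] := {0x37,0xcd,0x6a,0xf0}
#2 dst[0x05+4] := {0x8a,0xf6,0x54,0xb7}
#3 dst[0x0a+3] := {0xcc,0x37,0xcd}
#4 dst[0x0f+3] := {0xcc,0x37,0xcd}
query mem[0x0a]=0xcc, mem[0x12]=0xcc, mem[0x0c]=0xcd, mem[0x11]=0xcd, mem[0x13]=0x37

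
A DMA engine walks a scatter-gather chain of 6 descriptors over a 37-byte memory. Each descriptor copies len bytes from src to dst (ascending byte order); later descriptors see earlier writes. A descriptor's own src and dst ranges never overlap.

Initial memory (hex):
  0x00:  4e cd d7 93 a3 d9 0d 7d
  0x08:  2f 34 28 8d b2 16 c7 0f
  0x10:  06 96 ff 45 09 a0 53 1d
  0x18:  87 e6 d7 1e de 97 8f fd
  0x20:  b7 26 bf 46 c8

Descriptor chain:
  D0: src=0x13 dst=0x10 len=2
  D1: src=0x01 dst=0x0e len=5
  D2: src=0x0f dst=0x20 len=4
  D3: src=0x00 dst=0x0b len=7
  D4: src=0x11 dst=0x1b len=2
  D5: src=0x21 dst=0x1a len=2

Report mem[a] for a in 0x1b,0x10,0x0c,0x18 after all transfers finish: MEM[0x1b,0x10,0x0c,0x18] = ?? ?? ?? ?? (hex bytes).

[0] 0x13->0x10 len=2 : 45 09
[1] 0x01->0x0e len=5 : cd d7 93 a3 d9
[2] 0x0f->0x20 len=4 : d7 93 a3 d9
[3] 0x00->0x0b len=7 : 4e cd d7 93 a3 d9 0d
[4] 0x11->0x1b len=2 : 0d d9
[5] 0x21->0x1a len=2 : 93 a3
query mem[0x1b]=0xa3, mem[0x10]=0xd9, mem[0x0c]=0xcd, mem[0x18]=0x87

MEM[0x1b,0x10,0x0c,0x18] = a3 d9 cd 87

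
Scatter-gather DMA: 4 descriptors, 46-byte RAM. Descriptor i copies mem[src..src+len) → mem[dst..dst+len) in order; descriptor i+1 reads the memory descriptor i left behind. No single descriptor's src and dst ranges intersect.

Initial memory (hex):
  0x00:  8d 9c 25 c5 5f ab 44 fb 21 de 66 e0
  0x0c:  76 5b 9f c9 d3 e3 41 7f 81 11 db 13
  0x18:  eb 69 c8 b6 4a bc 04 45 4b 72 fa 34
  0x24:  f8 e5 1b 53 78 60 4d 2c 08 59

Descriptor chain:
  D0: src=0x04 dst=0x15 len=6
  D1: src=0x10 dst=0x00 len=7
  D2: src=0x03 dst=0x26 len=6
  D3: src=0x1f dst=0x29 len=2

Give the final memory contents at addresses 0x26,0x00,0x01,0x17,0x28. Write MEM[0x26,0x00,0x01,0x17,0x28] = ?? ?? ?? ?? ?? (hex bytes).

[0] 0x04->0x15 len=6 : 5f ab 44 fb 21 de
[1] 0x10->0x00 len=7 : d3 e3 41 7f 81 5f ab
[2] 0x03->0x26 len=6 : 7f 81 5f ab fb 21
[3] 0x1f->0x29 len=2 : 45 4b
query mem[0x26]=0x7f, mem[0x00]=0xd3, mem[0x01]=0xe3, mem[0x17]=0x44, mem[0x28]=0x5f

MEM[0x26,0x00,0x01,0x17,0x28] = 7f d3 e3 44 5f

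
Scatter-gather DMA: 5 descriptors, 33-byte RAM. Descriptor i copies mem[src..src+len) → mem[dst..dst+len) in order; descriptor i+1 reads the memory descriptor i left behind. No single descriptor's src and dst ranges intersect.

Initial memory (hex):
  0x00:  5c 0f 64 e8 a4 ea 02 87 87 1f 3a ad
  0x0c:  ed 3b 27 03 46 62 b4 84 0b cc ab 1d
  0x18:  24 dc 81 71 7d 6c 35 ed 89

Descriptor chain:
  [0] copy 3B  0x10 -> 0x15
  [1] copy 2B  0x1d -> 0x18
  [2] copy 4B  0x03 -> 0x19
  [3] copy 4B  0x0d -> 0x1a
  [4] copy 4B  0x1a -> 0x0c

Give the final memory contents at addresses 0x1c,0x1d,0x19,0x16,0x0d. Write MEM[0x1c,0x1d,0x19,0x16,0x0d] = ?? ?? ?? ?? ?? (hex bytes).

#0 dst[0x15+3] := {0x46,0x62,0xb4}
#1 dst[0x18+2] := {0x6c,0x35}
#2 dst[0x19+4] := {0xe8,0xa4,0xea,0x02}
#3 dst[0x1a+4] := {0x3b,0x27,0x03,0x46}
#4 dst[0x0c+4] := {0x3b,0x27,0x03,0x46}
query mem[0x1c]=0x03, mem[0x1d]=0x46, mem[0x19]=0xe8, mem[0x16]=0x62, mem[0x0d]=0x27

MEM[0x1c,0x1d,0x19,0x16,0x0d] = 03 46 e8 62 27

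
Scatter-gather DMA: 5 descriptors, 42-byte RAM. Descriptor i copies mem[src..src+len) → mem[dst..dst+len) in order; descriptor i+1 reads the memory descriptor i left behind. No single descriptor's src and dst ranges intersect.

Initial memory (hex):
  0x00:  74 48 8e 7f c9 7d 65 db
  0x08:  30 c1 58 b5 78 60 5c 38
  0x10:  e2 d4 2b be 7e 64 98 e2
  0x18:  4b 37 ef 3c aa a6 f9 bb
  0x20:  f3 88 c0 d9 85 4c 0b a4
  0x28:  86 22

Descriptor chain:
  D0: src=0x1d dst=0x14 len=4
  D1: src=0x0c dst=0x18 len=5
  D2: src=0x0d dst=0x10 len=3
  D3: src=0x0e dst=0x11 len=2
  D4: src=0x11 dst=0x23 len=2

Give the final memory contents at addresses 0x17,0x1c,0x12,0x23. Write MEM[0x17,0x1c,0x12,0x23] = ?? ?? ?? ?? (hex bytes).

MEM[0x17,0x1c,0x12,0x23] = f3 e2 38 5c

#0 dst[0x14+4] := {0xa6,0xf9,0xbb,0xf3}
#1 dst[0x18+5] := {0x78,0x60,0x5c,0x38,0xe2}
#2 dst[0x10+3] := {0x60,0x5c,0x38}
#3 dst[0x11+2] := {0x5c,0x38}
#4 dst[0x23+2] := {0x5c,0x38}
query mem[0x17]=0xf3, mem[0x1c]=0xe2, mem[0x12]=0x38, mem[0x23]=0x5c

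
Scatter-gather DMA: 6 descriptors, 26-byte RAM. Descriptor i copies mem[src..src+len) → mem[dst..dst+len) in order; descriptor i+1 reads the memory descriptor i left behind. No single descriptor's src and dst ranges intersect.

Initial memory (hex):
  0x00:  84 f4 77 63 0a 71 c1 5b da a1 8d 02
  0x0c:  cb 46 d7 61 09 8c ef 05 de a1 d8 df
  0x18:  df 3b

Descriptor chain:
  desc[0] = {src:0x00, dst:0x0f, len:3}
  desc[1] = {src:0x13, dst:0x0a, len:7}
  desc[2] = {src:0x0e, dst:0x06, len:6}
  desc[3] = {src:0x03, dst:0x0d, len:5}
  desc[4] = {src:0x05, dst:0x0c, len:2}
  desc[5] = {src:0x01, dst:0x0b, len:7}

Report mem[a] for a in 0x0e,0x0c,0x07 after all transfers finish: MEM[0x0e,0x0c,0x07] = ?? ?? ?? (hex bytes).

D0: mem[0x0f..0x11] <- [84 f4 77]
D1: mem[0x0a..0x10] <- [05 de a1 d8 df df 3b]
D2: mem[0x06..0x0b] <- [df df 3b 77 ef 05]
D3: mem[0x0d..0x11] <- [63 0a 71 df df]
D4: mem[0x0c..0x0d] <- [71 df]
D5: mem[0x0b..0x11] <- [f4 77 63 0a 71 df df]
query mem[0x0e]=0x0a, mem[0x0c]=0x77, mem[0x07]=0xdf

MEM[0x0e,0x0c,0x07] = 0a 77 df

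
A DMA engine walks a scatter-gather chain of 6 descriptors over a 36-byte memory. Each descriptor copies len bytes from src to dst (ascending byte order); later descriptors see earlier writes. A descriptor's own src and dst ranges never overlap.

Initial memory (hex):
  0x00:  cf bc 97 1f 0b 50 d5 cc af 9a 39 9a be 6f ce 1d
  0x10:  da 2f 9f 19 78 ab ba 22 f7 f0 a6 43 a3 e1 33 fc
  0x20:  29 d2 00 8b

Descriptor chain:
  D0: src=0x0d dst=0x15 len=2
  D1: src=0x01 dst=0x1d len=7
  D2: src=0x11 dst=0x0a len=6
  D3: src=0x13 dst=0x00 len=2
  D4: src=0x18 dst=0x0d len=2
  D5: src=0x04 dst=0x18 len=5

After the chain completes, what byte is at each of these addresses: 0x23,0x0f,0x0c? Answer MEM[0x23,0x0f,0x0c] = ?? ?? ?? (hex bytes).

MEM[0x23,0x0f,0x0c] = cc ce 19

[0] 0x0d->0x15 len=2 : 6f ce
[1] 0x01->0x1d len=7 : bc 97 1f 0b 50 d5 cc
[2] 0x11->0x0a len=6 : 2f 9f 19 78 6f ce
[3] 0x13->0x00 len=2 : 19 78
[4] 0x18->0x0d len=2 : f7 f0
[5] 0x04->0x18 len=5 : 0b 50 d5 cc af
query mem[0x23]=0xcc, mem[0x0f]=0xce, mem[0x0c]=0x19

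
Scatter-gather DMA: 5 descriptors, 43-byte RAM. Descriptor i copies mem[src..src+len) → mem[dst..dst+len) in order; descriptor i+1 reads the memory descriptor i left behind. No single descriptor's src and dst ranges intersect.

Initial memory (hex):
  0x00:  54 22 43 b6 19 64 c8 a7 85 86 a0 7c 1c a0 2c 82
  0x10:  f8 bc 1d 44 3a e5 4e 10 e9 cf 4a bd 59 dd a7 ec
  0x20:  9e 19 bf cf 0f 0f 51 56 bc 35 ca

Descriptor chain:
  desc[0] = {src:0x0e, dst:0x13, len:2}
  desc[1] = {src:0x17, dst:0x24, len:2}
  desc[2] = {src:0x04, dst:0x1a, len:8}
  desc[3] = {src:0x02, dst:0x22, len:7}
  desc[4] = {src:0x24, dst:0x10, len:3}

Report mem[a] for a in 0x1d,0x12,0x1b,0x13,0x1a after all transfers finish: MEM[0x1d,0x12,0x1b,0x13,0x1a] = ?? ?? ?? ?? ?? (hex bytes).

  after D0: wrote 2B at 0x13 = 2c82
  after D1: wrote 2B at 0x24 = 10e9
  after D2: wrote 8B at 0x1a = 1964c8a78586a07c
  after D3: wrote 7B at 0x22 = 43b61964c8a785
  after D4: wrote 3B at 0x10 = 1964c8
query mem[0x1d]=0xa7, mem[0x12]=0xc8, mem[0x1b]=0x64, mem[0x13]=0x2c, mem[0x1a]=0x19

MEM[0x1d,0x12,0x1b,0x13,0x1a] = a7 c8 64 2c 19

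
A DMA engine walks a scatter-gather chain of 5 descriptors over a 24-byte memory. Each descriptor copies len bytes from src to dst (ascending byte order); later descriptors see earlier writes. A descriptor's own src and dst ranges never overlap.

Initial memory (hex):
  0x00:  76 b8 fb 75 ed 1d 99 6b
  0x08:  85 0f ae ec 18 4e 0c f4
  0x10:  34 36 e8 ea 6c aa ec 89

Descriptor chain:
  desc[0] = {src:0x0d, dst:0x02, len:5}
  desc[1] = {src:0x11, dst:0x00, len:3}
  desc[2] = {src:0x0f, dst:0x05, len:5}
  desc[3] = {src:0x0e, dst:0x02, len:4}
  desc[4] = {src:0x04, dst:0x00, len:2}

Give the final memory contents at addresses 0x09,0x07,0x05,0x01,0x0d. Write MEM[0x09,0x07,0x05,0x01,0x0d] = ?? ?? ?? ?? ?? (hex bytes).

MEM[0x09,0x07,0x05,0x01,0x0d] = ea 36 36 36 4e

  after D0: wrote 5B at 0x02 = 4e0cf43436
  after D1: wrote 3B at 0x00 = 36e8ea
  after D2: wrote 5B at 0x05 = f43436e8ea
  after D3: wrote 4B at 0x02 = 0cf43436
  after D4: wrote 2B at 0x00 = 3436
query mem[0x09]=0xea, mem[0x07]=0x36, mem[0x05]=0x36, mem[0x01]=0x36, mem[0x0d]=0x4e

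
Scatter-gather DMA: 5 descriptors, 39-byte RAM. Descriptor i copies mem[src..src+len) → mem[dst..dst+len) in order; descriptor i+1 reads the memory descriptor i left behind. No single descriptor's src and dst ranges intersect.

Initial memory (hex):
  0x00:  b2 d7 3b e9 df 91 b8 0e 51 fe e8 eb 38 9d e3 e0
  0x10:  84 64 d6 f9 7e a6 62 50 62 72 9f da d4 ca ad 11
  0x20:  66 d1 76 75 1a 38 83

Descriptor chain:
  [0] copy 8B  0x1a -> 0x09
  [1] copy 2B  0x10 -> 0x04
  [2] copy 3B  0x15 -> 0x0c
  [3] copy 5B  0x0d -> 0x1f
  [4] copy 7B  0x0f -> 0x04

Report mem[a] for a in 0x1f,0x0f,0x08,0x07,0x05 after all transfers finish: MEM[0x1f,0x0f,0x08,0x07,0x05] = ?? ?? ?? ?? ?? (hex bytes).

  after D0: wrote 8B at 0x09 = 9fdad4caad1166d1
  after D1: wrote 2B at 0x04 = d164
  after D2: wrote 3B at 0x0c = a66250
  after D3: wrote 5B at 0x1f = 625066d164
  after D4: wrote 7B at 0x04 = 66d164d6f97ea6
query mem[0x1f]=0x62, mem[0x0f]=0x66, mem[0x08]=0xf9, mem[0x07]=0xd6, mem[0x05]=0xd1

MEM[0x1f,0x0f,0x08,0x07,0x05] = 62 66 f9 d6 d1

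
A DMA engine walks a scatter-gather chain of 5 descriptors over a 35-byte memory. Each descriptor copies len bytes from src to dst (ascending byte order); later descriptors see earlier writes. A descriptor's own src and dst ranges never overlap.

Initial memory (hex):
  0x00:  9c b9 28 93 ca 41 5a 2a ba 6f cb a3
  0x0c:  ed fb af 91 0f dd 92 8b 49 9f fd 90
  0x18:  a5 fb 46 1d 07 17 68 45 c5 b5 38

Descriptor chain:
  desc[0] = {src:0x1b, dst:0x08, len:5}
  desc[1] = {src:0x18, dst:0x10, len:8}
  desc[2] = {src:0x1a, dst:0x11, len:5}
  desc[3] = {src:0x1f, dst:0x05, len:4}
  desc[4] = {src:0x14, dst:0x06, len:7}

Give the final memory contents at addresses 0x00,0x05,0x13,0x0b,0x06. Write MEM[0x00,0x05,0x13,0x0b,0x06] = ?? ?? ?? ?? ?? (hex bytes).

MEM[0x00,0x05,0x13,0x0b,0x06] = 9c 45 07 fb 17

  after D0: wrote 5B at 0x08 = 1d07176845
  after D1: wrote 8B at 0x10 = a5fb461d07176845
  after D2: wrote 5B at 0x11 = 461d071768
  after D3: wrote 4B at 0x05 = 45c5b538
  after D4: wrote 7B at 0x06 = 17686845a5fb46
query mem[0x00]=0x9c, mem[0x05]=0x45, mem[0x13]=0x07, mem[0x0b]=0xfb, mem[0x06]=0x17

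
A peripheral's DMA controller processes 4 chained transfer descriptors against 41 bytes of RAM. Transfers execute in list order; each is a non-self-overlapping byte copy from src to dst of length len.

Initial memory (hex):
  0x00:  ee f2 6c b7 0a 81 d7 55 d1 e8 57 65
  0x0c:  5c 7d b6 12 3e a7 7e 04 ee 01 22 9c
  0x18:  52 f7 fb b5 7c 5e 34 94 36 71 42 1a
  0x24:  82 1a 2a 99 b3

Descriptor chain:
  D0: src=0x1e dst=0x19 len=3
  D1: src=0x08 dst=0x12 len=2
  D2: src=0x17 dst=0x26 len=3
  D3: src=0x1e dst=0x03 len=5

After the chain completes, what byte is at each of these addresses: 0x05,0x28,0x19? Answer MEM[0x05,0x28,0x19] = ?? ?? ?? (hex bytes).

MEM[0x05,0x28,0x19] = 36 34 34

  after D0: wrote 3B at 0x19 = 349436
  after D1: wrote 2B at 0x12 = d1e8
  after D2: wrote 3B at 0x26 = 9c5234
  after D3: wrote 5B at 0x03 = 3494367142
query mem[0x05]=0x36, mem[0x28]=0x34, mem[0x19]=0x34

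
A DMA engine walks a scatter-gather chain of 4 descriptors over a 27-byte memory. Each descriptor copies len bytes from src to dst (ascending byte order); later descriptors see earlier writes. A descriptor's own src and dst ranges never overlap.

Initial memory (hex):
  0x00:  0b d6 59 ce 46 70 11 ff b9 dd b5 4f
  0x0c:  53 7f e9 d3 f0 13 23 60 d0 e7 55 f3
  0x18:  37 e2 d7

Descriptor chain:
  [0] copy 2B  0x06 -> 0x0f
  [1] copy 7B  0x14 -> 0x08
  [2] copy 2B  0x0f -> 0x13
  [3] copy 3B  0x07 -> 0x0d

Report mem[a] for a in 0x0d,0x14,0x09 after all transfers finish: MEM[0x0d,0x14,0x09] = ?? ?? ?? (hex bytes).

MEM[0x0d,0x14,0x09] = ff ff e7

#0 dst[0x0f+2] := {0x11,0xff}
#1 dst[0x08+7] := {0xd0,0xe7,0x55,0xf3,0x37,0xe2,0xd7}
#2 dst[0x13+2] := {0x11,0xff}
#3 dst[0x0d+3] := {0xff,0xd0,0xe7}
query mem[0x0d]=0xff, mem[0x14]=0xff, mem[0x09]=0xe7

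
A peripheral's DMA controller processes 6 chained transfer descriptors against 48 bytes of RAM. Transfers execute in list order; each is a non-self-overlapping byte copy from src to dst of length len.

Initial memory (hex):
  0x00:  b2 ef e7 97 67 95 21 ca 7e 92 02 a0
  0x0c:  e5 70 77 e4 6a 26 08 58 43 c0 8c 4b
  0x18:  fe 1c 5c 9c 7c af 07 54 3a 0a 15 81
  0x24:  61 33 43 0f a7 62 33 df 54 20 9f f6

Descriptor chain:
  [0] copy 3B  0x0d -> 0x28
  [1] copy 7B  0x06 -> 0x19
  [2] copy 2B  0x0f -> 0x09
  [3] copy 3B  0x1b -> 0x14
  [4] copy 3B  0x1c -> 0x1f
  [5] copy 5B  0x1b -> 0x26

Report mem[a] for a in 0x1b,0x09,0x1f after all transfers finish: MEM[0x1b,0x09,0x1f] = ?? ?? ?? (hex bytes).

#0 dst[0x28+3] := {0x70,0x77,0xe4}
#1 dst[0x19+7] := {0x21,0xca,0x7e,0x92,0x02,0xa0,0xe5}
#2 dst[0x09+2] := {0xe4,0x6a}
#3 dst[0x14+3] := {0x7e,0x92,0x02}
#4 dst[0x1f+3] := {0x92,0x02,0xa0}
#5 dst[0x26+5] := {0x7e,0x92,0x02,0xa0,0x92}
query mem[0x1b]=0x7e, mem[0x09]=0xe4, mem[0x1f]=0x92

MEM[0x1b,0x09,0x1f] = 7e e4 92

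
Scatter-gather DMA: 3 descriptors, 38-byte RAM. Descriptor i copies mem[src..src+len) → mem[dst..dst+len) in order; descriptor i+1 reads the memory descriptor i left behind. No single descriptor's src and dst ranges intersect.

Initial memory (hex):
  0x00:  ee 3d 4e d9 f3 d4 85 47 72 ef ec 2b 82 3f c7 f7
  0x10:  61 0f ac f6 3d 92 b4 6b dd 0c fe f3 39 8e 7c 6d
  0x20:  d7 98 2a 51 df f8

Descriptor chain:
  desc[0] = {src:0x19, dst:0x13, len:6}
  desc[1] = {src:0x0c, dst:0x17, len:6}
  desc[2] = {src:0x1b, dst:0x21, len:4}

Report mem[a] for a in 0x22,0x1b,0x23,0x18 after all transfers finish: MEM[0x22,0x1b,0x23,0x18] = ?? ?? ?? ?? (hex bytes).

MEM[0x22,0x1b,0x23,0x18] = 0f 61 8e 3f

D0: mem[0x13..0x18] <- [0c fe f3 39 8e 7c]
D1: mem[0x17..0x1c] <- [82 3f c7 f7 61 0f]
D2: mem[0x21..0x24] <- [61 0f 8e 7c]
query mem[0x22]=0x0f, mem[0x1b]=0x61, mem[0x23]=0x8e, mem[0x18]=0x3f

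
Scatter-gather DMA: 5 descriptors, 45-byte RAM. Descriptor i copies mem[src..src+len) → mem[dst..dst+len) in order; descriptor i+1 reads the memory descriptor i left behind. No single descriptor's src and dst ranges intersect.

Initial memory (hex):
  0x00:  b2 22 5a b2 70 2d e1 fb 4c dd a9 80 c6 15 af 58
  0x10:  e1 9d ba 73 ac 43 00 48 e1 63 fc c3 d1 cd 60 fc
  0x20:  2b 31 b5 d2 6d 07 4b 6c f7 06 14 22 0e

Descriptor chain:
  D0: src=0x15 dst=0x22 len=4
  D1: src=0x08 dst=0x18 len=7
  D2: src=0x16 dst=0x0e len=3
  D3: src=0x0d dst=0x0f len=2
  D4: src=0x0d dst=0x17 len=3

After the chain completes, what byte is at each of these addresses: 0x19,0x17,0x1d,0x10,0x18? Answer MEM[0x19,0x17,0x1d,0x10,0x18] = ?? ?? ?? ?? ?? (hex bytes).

#0 dst[0x22+4] := {0x43,0x00,0x48,0xe1}
#1 dst[0x18+7] := {0x4c,0xdd,0xa9,0x80,0xc6,0x15,0xaf}
#2 dst[0x0e+3] := {0x00,0x48,0x4c}
#3 dst[0x0f+2] := {0x15,0x00}
#4 dst[0x17+3] := {0x15,0x00,0x15}
query mem[0x19]=0x15, mem[0x17]=0x15, mem[0x1d]=0x15, mem[0x10]=0x00, mem[0x18]=0x00

MEM[0x19,0x17,0x1d,0x10,0x18] = 15 15 15 00 00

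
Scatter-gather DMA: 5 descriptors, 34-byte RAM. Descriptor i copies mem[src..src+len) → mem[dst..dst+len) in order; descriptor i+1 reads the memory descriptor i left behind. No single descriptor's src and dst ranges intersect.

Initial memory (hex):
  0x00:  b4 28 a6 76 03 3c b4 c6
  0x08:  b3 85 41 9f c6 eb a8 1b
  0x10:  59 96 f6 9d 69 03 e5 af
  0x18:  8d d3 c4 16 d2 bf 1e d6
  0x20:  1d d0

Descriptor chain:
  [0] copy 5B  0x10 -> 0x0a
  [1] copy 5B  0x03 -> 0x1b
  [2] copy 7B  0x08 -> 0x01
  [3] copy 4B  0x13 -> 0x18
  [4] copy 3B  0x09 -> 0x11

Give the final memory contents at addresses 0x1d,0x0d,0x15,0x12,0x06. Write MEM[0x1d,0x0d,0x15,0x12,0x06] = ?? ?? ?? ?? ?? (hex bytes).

MEM[0x1d,0x0d,0x15,0x12,0x06] = 3c 9d 03 59 9d

#0 dst[0x0a+5] := {0x59,0x96,0xf6,0x9d,0x69}
#1 dst[0x1b+5] := {0x76,0x03,0x3c,0xb4,0xc6}
#2 dst[0x01+7] := {0xb3,0x85,0x59,0x96,0xf6,0x9d,0x69}
#3 dst[0x18+4] := {0x9d,0x69,0x03,0xe5}
#4 dst[0x11+3] := {0x85,0x59,0x96}
query mem[0x1d]=0x3c, mem[0x0d]=0x9d, mem[0x15]=0x03, mem[0x12]=0x59, mem[0x06]=0x9d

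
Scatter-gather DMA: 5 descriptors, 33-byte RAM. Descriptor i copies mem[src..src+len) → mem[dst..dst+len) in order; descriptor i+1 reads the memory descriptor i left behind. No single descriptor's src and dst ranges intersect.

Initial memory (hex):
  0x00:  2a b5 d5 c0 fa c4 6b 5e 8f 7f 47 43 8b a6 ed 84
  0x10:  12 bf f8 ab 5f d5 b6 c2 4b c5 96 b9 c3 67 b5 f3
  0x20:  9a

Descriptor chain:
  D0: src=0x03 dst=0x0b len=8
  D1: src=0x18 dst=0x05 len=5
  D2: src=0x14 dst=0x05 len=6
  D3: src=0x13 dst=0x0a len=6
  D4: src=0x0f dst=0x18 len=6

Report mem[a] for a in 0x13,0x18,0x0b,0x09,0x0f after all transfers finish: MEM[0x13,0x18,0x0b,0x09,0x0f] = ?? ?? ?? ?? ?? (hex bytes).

D0: mem[0x0b..0x12] <- [c0 fa c4 6b 5e 8f 7f 47]
D1: mem[0x05..0x09] <- [4b c5 96 b9 c3]
D2: mem[0x05..0x0a] <- [5f d5 b6 c2 4b c5]
D3: mem[0x0a..0x0f] <- [ab 5f d5 b6 c2 4b]
D4: mem[0x18..0x1d] <- [4b 8f 7f 47 ab 5f]
query mem[0x13]=0xab, mem[0x18]=0x4b, mem[0x0b]=0x5f, mem[0x09]=0x4b, mem[0x0f]=0x4b

MEM[0x13,0x18,0x0b,0x09,0x0f] = ab 4b 5f 4b 4b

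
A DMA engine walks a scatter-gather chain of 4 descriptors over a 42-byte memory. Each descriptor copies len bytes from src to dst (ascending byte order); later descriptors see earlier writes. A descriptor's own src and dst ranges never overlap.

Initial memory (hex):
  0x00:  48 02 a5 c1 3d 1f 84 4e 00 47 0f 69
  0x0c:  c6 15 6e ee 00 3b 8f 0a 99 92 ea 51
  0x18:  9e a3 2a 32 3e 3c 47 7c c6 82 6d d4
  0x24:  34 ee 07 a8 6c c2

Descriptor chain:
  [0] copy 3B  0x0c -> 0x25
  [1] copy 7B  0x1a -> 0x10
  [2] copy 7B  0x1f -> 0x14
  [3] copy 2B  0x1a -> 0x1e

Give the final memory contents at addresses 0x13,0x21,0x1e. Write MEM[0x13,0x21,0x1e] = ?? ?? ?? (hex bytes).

#0 dst[0x25+3] := {0xc6,0x15,0x6e}
#1 dst[0x10+7] := {0x2a,0x32,0x3e,0x3c,0x47,0x7c,0xc6}
#2 dst[0x14+7] := {0x7c,0xc6,0x82,0x6d,0xd4,0x34,0xc6}
#3 dst[0x1e+2] := {0xc6,0x32}
query mem[0x13]=0x3c, mem[0x21]=0x82, mem[0x1e]=0xc6

MEM[0x13,0x21,0x1e] = 3c 82 c6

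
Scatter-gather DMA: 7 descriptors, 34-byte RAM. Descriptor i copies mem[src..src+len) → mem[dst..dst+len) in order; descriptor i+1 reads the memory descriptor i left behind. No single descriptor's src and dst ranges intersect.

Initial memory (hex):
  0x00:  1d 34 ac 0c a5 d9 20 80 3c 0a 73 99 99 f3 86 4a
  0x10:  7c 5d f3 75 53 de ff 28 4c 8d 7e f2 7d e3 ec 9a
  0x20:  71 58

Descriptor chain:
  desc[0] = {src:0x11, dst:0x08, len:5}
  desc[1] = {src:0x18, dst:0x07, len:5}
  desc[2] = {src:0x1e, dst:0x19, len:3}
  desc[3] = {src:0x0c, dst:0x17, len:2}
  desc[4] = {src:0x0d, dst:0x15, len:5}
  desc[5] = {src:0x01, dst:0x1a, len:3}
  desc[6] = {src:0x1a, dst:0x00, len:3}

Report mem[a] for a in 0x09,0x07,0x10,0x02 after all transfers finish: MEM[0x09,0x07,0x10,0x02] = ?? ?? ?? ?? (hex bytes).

MEM[0x09,0x07,0x10,0x02] = 7e 4c 7c 0c

D0: mem[0x08..0x0c] <- [5d f3 75 53 de]
D1: mem[0x07..0x0b] <- [4c 8d 7e f2 7d]
D2: mem[0x19..0x1b] <- [ec 9a 71]
D3: mem[0x17..0x18] <- [de f3]
D4: mem[0x15..0x19] <- [f3 86 4a 7c 5d]
D5: mem[0x1a..0x1c] <- [34 ac 0c]
D6: mem[0x00..0x02] <- [34 ac 0c]
query mem[0x09]=0x7e, mem[0x07]=0x4c, mem[0x10]=0x7c, mem[0x02]=0x0c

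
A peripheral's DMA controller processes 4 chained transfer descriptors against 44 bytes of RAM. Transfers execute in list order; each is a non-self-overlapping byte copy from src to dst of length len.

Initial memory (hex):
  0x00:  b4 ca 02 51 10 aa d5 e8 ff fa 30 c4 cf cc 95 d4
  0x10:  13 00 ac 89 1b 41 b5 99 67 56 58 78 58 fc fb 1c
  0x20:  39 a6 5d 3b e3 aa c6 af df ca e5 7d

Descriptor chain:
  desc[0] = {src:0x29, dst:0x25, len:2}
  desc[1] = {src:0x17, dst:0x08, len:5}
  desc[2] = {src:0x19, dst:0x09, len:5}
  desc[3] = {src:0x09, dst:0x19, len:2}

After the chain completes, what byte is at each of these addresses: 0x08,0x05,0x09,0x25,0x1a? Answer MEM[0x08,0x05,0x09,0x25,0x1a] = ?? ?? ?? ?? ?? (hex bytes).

D0: mem[0x25..0x26] <- [ca e5]
D1: mem[0x08..0x0c] <- [99 67 56 58 78]
D2: mem[0x09..0x0d] <- [56 58 78 58 fc]
D3: mem[0x19..0x1a] <- [56 58]
query mem[0x08]=0x99, mem[0x05]=0xaa, mem[0x09]=0x56, mem[0x25]=0xca, mem[0x1a]=0x58

MEM[0x08,0x05,0x09,0x25,0x1a] = 99 aa 56 ca 58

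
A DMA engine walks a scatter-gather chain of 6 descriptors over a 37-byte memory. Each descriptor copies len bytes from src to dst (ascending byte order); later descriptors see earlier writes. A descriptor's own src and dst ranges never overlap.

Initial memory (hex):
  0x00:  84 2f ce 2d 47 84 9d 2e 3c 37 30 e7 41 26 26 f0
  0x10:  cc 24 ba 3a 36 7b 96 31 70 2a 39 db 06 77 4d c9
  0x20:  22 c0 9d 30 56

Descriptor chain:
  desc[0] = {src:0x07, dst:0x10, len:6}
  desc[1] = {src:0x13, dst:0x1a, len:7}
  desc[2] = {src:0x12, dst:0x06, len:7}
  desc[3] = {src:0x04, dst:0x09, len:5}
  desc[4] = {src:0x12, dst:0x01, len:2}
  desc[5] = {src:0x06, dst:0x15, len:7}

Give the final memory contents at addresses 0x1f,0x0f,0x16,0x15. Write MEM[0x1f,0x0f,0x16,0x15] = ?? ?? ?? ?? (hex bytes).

D0: mem[0x10..0x15] <- [2e 3c 37 30 e7 41]
D1: mem[0x1a..0x20] <- [30 e7 41 96 31 70 2a]
D2: mem[0x06..0x0c] <- [37 30 e7 41 96 31 70]
D3: mem[0x09..0x0d] <- [47 84 37 30 e7]
D4: mem[0x01..0x02] <- [37 30]
D5: mem[0x15..0x1b] <- [37 30 e7 47 84 37 30]
query mem[0x1f]=0x70, mem[0x0f]=0xf0, mem[0x16]=0x30, mem[0x15]=0x37

MEM[0x1f,0x0f,0x16,0x15] = 70 f0 30 37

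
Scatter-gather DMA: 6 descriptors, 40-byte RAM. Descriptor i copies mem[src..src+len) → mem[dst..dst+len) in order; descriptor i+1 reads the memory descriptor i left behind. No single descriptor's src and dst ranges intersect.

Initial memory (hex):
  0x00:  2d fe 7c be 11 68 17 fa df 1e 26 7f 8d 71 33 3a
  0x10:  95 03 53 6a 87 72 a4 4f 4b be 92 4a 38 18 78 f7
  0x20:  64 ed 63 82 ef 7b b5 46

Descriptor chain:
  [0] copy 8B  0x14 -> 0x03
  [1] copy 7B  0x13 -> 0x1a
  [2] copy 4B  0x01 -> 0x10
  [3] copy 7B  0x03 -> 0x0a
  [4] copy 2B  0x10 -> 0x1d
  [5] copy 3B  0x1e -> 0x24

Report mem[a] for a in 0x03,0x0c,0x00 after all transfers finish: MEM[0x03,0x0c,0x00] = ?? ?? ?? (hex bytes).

[0] 0x14->0x03 len=8 : 87 72 a4 4f 4b be 92 4a
[1] 0x13->0x1a len=7 : 6a 87 72 a4 4f 4b be
[2] 0x01->0x10 len=4 : fe 7c 87 72
[3] 0x03->0x0a len=7 : 87 72 a4 4f 4b be 92
[4] 0x10->0x1d len=2 : 92 7c
[5] 0x1e->0x24 len=3 : 7c 4b be
query mem[0x03]=0x87, mem[0x0c]=0xa4, mem[0x00]=0x2d

MEM[0x03,0x0c,0x00] = 87 a4 2d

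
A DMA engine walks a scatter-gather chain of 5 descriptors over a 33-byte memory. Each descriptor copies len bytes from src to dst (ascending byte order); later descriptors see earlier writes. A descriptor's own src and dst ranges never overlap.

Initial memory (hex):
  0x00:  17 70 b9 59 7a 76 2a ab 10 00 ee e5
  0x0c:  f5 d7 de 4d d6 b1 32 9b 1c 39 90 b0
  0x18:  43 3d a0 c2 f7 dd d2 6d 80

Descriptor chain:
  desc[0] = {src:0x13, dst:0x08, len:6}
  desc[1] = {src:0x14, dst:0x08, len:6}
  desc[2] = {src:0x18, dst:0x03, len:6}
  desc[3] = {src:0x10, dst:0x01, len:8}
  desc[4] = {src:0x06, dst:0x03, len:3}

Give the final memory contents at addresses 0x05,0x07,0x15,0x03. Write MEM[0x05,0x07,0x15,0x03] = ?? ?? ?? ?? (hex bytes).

[0] 0x13->0x08 len=6 : 9b 1c 39 90 b0 43
[1] 0x14->0x08 len=6 : 1c 39 90 b0 43 3d
[2] 0x18->0x03 len=6 : 43 3d a0 c2 f7 dd
[3] 0x10->0x01 len=8 : d6 b1 32 9b 1c 39 90 b0
[4] 0x06->0x03 len=3 : 39 90 b0
query mem[0x05]=0xb0, mem[0x07]=0x90, mem[0x15]=0x39, mem[0x03]=0x39

MEM[0x05,0x07,0x15,0x03] = b0 90 39 39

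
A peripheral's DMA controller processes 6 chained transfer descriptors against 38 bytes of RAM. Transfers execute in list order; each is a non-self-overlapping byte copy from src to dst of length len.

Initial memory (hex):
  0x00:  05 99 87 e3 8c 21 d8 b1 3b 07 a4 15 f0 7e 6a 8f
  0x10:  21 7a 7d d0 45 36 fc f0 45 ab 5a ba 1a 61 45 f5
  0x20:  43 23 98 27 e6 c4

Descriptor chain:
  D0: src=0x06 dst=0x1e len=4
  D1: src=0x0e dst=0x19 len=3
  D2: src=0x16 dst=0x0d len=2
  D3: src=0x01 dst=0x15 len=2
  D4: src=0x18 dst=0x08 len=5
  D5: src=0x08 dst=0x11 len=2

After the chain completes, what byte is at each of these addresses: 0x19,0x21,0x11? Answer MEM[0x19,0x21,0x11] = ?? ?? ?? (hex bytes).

  after D0: wrote 4B at 0x1e = d8b13b07
  after D1: wrote 3B at 0x19 = 6a8f21
  after D2: wrote 2B at 0x0d = fcf0
  after D3: wrote 2B at 0x15 = 9987
  after D4: wrote 5B at 0x08 = 456a8f211a
  after D5: wrote 2B at 0x11 = 456a
query mem[0x19]=0x6a, mem[0x21]=0x07, mem[0x11]=0x45

MEM[0x19,0x21,0x11] = 6a 07 45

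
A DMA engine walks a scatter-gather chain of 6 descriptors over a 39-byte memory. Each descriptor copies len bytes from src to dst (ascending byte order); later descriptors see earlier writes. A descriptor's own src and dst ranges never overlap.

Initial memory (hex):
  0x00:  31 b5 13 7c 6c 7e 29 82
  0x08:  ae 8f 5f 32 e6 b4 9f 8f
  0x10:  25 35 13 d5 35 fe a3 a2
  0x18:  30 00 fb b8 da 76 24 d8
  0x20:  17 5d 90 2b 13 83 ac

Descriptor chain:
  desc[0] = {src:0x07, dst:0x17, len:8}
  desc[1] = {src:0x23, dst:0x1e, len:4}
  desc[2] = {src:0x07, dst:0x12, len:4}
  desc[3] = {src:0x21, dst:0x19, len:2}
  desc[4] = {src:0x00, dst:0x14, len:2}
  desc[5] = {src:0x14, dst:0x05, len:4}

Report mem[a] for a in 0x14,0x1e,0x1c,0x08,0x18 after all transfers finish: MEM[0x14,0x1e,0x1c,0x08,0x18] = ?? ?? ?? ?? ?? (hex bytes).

MEM[0x14,0x1e,0x1c,0x08,0x18] = 31 2b e6 82 ae

#0 dst[0x17+8] := {0x82,0xae,0x8f,0x5f,0x32,0xe6,0xb4,0x9f}
#1 dst[0x1e+4] := {0x2b,0x13,0x83,0xac}
#2 dst[0x12+4] := {0x82,0xae,0x8f,0x5f}
#3 dst[0x19+2] := {0xac,0x90}
#4 dst[0x14+2] := {0x31,0xb5}
#5 dst[0x05+4] := {0x31,0xb5,0xa3,0x82}
query mem[0x14]=0x31, mem[0x1e]=0x2b, mem[0x1c]=0xe6, mem[0x08]=0x82, mem[0x18]=0xae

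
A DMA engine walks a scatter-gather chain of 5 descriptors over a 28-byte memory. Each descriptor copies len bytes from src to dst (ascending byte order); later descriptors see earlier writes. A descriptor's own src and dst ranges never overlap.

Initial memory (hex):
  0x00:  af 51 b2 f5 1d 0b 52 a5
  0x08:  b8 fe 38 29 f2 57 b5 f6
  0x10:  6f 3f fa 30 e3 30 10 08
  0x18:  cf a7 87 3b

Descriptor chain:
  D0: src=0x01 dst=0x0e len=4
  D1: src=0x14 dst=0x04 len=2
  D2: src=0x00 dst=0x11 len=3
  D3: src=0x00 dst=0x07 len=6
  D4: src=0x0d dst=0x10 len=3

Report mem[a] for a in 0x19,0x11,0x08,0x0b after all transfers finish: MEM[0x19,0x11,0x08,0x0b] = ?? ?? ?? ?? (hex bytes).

MEM[0x19,0x11,0x08,0x0b] = a7 51 51 e3

[0] 0x01->0x0e len=4 : 51 b2 f5 1d
[1] 0x14->0x04 len=2 : e3 30
[2] 0x00->0x11 len=3 : af 51 b2
[3] 0x00->0x07 len=6 : af 51 b2 f5 e3 30
[4] 0x0d->0x10 len=3 : 57 51 b2
query mem[0x19]=0xa7, mem[0x11]=0x51, mem[0x08]=0x51, mem[0x0b]=0xe3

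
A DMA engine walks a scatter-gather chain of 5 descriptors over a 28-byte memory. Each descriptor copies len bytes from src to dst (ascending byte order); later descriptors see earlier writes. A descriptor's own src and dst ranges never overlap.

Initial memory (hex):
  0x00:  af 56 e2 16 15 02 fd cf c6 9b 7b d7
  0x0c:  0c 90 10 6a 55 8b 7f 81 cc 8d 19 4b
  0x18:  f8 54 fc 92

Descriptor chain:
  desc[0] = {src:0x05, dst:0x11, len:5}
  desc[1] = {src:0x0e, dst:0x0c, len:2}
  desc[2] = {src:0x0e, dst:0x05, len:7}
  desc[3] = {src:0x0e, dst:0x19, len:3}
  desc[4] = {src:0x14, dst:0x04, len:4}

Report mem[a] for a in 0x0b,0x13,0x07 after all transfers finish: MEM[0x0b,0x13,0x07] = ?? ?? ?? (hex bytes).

MEM[0x0b,0x13,0x07] = c6 cf 4b

D0: mem[0x11..0x15] <- [02 fd cf c6 9b]
D1: mem[0x0c..0x0d] <- [10 6a]
D2: mem[0x05..0x0b] <- [10 6a 55 02 fd cf c6]
D3: mem[0x19..0x1b] <- [10 6a 55]
D4: mem[0x04..0x07] <- [c6 9b 19 4b]
query mem[0x0b]=0xc6, mem[0x13]=0xcf, mem[0x07]=0x4b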